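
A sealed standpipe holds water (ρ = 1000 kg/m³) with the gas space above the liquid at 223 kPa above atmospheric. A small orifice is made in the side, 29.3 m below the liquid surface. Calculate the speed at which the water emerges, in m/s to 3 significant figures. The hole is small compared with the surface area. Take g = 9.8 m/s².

v ≈ 31.9 m/s

Take point 1 at the surface (v₁ ≈ 0) and point 2 at the hole (at atmospheric pressure). Bernoulli: P₁ + ρg h = P_atm + ½ρv₂².
With P₁ − P_atm = 223000 Pa, v₂ = √(2gh + 2ΔP/ρ) = √(2·9.8·29.3 + 2·223000/1000) = 31.9 m/s.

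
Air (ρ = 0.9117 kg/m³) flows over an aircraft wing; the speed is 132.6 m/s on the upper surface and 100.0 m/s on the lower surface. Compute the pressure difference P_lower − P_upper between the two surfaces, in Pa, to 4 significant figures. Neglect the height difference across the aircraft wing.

The pressure is lower where the speed is higher: ΔP = ½ρ(v_up² − v_low²).
ΔP = ½·0.9117·(132.6² − 100.0²) = 3457 Pa.

ΔP = 3457 Pa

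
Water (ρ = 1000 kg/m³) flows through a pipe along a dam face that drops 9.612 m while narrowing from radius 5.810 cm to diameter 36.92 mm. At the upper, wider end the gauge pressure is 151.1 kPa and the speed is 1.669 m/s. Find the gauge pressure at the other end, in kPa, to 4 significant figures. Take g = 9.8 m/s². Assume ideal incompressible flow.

The volume flow rate is constant, so v₂ = (A₁/A₂)v₁ = (106.0/10.71)·1.669 = 16.53 m/s.
Bernoulli: P₁ + ½ρv₁² + ρg h₁ = P₂ + ½ρv₂² + ρg h₂, so P₂ = P₁ + ½ρ(v₁² − v₂²) − ρg(h₂ − h₁).
P₂ = 151100 + ½·1000·(1.669² − 16.53²) − 1000·9.8·(−9.612) = 151100 + (-135300) − (-94200) = 110000 Pa.

P₂ ≈ 110.0 kPa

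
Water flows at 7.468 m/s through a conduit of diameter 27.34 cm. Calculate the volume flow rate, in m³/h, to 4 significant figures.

Q = A·v = 0.05871 m² × 7.468 m/s = 0.4384 m³/s.
Converting: 0.4384 m³/s × 3600 = 1578 m³/h.

Q ≈ 1578 m³/h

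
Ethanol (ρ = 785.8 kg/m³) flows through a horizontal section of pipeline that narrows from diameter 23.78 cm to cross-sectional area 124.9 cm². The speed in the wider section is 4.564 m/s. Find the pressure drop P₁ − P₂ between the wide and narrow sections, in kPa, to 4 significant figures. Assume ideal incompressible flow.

Continuity gives A₁v₁ = A₂v₂, so v₂ = (444.1 cm²)/(124.9 cm²) × 4.564 m/s = 16.23 m/s.
With no height change, Bernoulli's equation is P₁ + ½ρv₁² = P₂ + ½ρv₂².
P₁ − P₂ = ½·785.8·(16.23² − 4.564²) = ½·785.8·242.6 = 95300 Pa.

95.30 kPa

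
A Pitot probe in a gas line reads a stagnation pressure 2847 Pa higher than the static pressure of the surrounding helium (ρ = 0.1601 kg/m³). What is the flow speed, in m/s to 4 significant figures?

v ≈ 188.6 m/s

Bernoulli between the free stream and the stagnation point: ½ρv² = P_stag − P_static.
v = √(2ΔP/ρ) = √(2·2847/0.1601) = 188.6 m/s.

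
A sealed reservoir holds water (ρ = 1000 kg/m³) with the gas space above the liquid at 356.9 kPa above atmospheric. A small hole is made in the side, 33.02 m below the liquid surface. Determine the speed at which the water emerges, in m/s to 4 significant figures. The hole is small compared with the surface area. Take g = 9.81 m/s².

Take point 1 at the surface (v₁ ≈ 0) and point 2 at the hole (at atmospheric pressure). Bernoulli: P₁ + ρg h = P_atm + ½ρv₂².
With P₁ − P_atm = 356900 Pa, v₂ = √(2gh + 2ΔP/ρ) = √(2·9.81·33.02 + 2·356900/1000) = 36.90 m/s.

v = 36.90 m/s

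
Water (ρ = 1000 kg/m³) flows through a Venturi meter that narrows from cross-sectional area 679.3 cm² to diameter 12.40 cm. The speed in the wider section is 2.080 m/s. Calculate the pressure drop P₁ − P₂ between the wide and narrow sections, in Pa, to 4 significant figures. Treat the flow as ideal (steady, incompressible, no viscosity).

ΔP ≈ 66280 Pa

By continuity, v₂ = v₁·A₁/A₂ = 2.080·(679.3/120.8) = 11.70 m/s.
Bernoulli (h₁ = h₂): P₁ − P₂ = ½ρ(v₂² − v₁²).
P₁ − P₂ = ½·1000·(11.70² − 2.080²) = ½·1000·132.6 = 66280 Pa.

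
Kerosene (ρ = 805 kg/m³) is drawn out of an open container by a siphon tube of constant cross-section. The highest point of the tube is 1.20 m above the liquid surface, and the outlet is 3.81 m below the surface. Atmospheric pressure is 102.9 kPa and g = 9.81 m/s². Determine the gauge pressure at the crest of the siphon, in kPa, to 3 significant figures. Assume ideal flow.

The outlet speed comes from Torricelli: v = √(2g·3.81) = 8.65 m/s.
Continuity keeps v the same throughout the tube; from surface to crest, P_atm + 0 = P_top + ½ρv² + ρg·h_top.
P_top = 102900 − ½·805·8.65² − 805·9.81·1.20 = 63300 Pa. So P_gauge = P_top − P_atm = -39600 Pa.

-39.6 kPa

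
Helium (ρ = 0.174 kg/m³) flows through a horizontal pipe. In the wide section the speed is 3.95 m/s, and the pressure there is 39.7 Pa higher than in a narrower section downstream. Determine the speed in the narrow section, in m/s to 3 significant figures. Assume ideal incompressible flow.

Along the level pipe P + ½ρv² is conserved, hence v₂² = v₁² + 2(P₁ − P₂)/ρ.
v₂ = √(3.95² + 2·39.7/0.174) = √(15.6 + 456) = 21.7 m/s.

v₂ ≈ 21.7 m/s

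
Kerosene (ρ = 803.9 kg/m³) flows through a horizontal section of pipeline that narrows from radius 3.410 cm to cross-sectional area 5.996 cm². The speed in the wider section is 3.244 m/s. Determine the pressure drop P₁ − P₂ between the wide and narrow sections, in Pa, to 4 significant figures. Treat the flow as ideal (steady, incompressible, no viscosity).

ΔP = 152800 Pa

Mass conservation (A₁v₁ = A₂v₂) gives v₂ = 3.244 × 36.53/5.996 = 19.76 m/s.
Along the horizontal streamline, P + ½ρv² is constant.
P₁ − P₂ = ½·803.9·(19.76² − 3.244²) = ½·803.9·380.1 = 152800 Pa.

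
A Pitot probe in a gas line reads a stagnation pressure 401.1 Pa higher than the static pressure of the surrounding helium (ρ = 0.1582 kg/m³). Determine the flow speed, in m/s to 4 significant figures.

The dynamic pressure equals the rise in static pressure at the stagnation point: ΔP = ½ρv².
v = √(2ΔP/ρ) = √(2·401.1/0.1582) = 71.21 m/s.

v ≈ 71.21 m/s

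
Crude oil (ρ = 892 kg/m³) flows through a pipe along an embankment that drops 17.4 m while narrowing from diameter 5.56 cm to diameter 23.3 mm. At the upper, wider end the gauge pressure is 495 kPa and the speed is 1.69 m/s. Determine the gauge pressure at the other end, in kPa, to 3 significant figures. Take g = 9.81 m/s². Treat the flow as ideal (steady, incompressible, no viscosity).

By continuity, v₂ = v₁·A₁/A₂ = 1.69·(24.3/4.26) = 9.62 m/s.
Energy conservation along the streamline gives P₂ = P₁ − ½ρ(v₂² − v₁²) − ρg(h₂ − h₁).
P₂ = 495000 + ½·892·(1.69² − 9.62²) − 892·9.81·(−17.4) = 495000 + (-40000) − (-152000) = 607000 Pa.

P₂ ≈ 607 kPa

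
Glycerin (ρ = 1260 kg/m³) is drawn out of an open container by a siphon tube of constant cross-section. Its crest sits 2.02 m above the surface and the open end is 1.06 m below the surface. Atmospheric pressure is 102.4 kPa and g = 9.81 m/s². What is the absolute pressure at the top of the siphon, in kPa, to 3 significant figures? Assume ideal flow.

From the surface to the outlet (both open to atmosphere, surface at rest): v = √(2g·h_out) = √(2·9.81·1.06) = 4.56 m/s.
Continuity keeps v the same throughout the tube; from surface to crest, P_atm + 0 = P_top + ½ρv² + ρg·h_top.
P_top = 102400 − ½·1260·4.56² − 1260·9.81·2.02 = 64300 Pa.

P_top ≈ 64.3 kPa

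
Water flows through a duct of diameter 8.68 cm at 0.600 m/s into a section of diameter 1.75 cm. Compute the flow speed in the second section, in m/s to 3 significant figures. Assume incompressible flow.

The volume flow rate is constant, so v₂ = (A₁/A₂)v₁ = (59.2/2.41)·0.600 = 14.8 m/s.

14.8 m/s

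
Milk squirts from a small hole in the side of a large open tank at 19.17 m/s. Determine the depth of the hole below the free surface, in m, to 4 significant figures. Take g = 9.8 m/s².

Inverting v = √(2gh) gives h = v² / 2g.
h = 19.17²/(2·9.8) = 367.5/19.60 = 18.75 m.

h = 18.75 m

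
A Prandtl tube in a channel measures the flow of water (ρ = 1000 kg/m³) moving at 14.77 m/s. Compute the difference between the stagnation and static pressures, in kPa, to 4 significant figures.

ΔP ≈ 109.1 kPa

The dynamic pressure equals the rise in static pressure at the stagnation point: ΔP = ½ρv².
ΔP = ½·1000·14.77² = 109100 Pa.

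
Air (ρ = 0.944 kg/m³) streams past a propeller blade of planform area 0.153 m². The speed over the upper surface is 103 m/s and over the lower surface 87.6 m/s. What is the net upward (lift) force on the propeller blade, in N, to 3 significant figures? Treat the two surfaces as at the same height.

From P + ½ρv² = const at equal height, P_low − P_up = ½ρ(v_up² − v_low²).
ΔP = ½·0.944·(103² − 87.6²) = 1390 Pa.
Lift = ΔP · A = 1390 × 0.153 = 212 N.

F ≈ 212 N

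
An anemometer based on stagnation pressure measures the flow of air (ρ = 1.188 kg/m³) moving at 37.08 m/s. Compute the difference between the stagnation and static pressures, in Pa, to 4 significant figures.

Bernoulli between the free stream and the stagnation point: ½ρv² = P_stag − P_static.
ΔP = ½·1.188·37.08² = 816.7 Pa.

816.7 Pa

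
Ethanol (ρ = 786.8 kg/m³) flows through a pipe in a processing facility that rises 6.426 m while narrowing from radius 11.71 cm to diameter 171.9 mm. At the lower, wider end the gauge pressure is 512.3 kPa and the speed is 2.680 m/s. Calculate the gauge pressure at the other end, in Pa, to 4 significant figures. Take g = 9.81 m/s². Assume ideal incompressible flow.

P₂ ≈ 455800 Pa

Continuity gives A₁v₁ = A₂v₂, so v₂ = (430.8 cm²)/(232.1 cm²) × 2.680 m/s = 4.975 m/s.
Energy conservation along the streamline gives P₂ = P₁ − ½ρ(v₂² − v₁²) − ρg(h₂ − h₁).
P₂ = 512300 + ½·786.8·(2.680² − 4.975²) − 786.8·9.81·(+6.426) = 512300 + (-6910) − (49600) = 455800 Pa.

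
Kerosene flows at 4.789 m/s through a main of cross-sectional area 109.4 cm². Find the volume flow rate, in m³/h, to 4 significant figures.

Q = 188.6 m³/h

Q = A·v = 0.01094 m² × 4.789 m/s = 0.05239 m³/s.
Converting: 0.05239 m³/s × 3600 = 188.6 m³/h.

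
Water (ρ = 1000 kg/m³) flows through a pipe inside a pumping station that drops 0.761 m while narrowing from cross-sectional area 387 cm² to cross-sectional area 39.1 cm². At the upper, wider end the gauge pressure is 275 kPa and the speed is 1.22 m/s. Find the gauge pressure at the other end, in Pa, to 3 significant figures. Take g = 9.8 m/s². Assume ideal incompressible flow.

P₂ = 210000 Pa

By continuity, v₂ = v₁·A₁/A₂ = 1.22·(387/39.1) = 12.1 m/s.
Applying Bernoulli between the two ends and solving for P₂: P₂ = P₁ + ½ρ(v₁² − v₂²) − ρgΔh.
P₂ = 275000 + ½·1000·(1.22² − 12.1²) − 1000·9.8·(−0.761) = 275000 + (-72200) − (-7460) = 210000 Pa.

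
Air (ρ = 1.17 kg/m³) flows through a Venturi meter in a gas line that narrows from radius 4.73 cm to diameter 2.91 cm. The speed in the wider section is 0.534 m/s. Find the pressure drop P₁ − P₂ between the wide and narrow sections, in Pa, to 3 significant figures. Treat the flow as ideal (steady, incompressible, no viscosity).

ΔP ≈ 18.5 Pa

The volume flow rate is constant, so v₂ = (A₁/A₂)v₁ = (70.3/6.65)·0.534 = 5.64 m/s.
With no height change, Bernoulli's equation is P₁ + ½ρv₁² = P₂ + ½ρv₂².
P₁ − P₂ = ½·1.17·(5.64² − 0.534²) = ½·1.17·31.6 = 18.5 Pa.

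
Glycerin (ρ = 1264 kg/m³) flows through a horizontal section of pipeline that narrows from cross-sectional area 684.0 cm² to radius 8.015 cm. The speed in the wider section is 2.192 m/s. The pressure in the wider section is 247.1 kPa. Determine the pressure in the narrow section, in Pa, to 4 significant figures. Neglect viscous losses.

P₂ ≈ 215300 Pa

By continuity, v₂ = v₁·A₁/A₂ = 2.192·(684.0/201.8) = 7.429 m/s.
Bernoulli (h₁ = h₂): P₁ − P₂ = ½ρ(v₂² − v₁²).
P₂ = P₁ − ½ρ(v₂² − v₁²) = 247100 − ½·1264·(7.429² − 2.192²) = 247100 − 31840 = 215300 Pa.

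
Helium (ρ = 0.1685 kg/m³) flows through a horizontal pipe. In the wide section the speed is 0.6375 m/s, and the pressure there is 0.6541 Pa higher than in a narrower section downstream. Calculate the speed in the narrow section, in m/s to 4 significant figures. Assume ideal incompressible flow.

Along the level pipe P + ½ρv² is conserved, hence v₂² = v₁² + 2(P₁ − P₂)/ρ.
v₂ = √(0.6375² + 2·0.6541/0.1685) = √(0.4064 + 7.764) = 2.858 m/s.

2.858 m/s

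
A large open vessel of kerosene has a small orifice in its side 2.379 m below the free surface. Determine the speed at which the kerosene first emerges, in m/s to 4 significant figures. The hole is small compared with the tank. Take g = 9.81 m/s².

Bernoulli from surface to hole (P equal, v_surface ≈ 0): v = √(2gh) = √(2×9.81×2.379) = 6.832 m/s.

v ≈ 6.832 m/s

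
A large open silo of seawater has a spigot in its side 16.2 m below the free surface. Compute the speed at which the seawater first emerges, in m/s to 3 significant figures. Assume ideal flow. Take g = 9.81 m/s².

v ≈ 17.8 m/s

With the surface at rest and both surface and jet at atmospheric pressure, Bernoulli gives ρg h = ½ρv², so v = √(2gh) = √(2·9.81·16.2) = 17.8 m/s.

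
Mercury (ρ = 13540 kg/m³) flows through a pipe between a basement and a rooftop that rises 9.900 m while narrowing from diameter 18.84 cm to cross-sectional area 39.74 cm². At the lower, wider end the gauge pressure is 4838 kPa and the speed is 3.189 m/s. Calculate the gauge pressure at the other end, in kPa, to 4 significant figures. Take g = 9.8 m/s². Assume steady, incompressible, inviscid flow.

P₂ = 205.2 kPa

Continuity gives A₁v₁ = A₂v₂, so v₂ = (278.8 cm²)/(39.74 cm²) × 3.189 m/s = 22.37 m/s.
Bernoulli: P₁ + ½ρv₁² + ρg h₁ = P₂ + ½ρv₂² + ρg h₂, so P₂ = P₁ + ½ρ(v₁² − v₂²) − ρg(h₂ − h₁).
P₂ = 4838000 + ½·13540·(3.189² − 22.37²) − 13540·9.8·(+9.900) = 4838000 + (-3319000) − (1314000) = 205200 Pa.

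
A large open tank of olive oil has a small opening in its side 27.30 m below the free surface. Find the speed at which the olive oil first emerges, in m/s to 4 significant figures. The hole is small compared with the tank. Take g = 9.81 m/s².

v ≈ 23.14 m/s

Bernoulli from surface to hole (P equal, v_surface ≈ 0): v = √(2gh) = √(2×9.81×27.30) = 23.14 m/s.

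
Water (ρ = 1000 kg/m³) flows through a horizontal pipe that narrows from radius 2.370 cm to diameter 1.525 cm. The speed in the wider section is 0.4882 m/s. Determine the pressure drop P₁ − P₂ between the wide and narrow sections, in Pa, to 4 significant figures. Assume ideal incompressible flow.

Continuity gives A₁v₁ = A₂v₂, so v₂ = (17.65 cm²)/(1.827 cm²) × 0.4882 m/s = 4.716 m/s.
Along the horizontal streamline, P + ½ρv² is constant.
P₁ − P₂ = ½·1000·(4.716² − 0.4882²) = ½·1000·22.01 = 11000 Pa.

ΔP ≈ 11000 Pa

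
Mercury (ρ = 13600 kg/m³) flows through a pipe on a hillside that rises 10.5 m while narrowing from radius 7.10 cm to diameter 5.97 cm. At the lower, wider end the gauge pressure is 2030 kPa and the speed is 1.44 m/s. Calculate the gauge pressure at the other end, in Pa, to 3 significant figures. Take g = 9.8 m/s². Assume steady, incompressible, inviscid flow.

Continuity gives A₁v₁ = A₂v₂, so v₂ = (158 cm²)/(28.0 cm²) × 1.44 m/s = 8.15 m/s.
Energy conservation along the streamline gives P₂ = P₁ − ½ρ(v₂² − v₁²) − ρg(h₂ − h₁).
P₂ = 2030000 + ½·13600·(1.44² − 8.15²) − 13600·9.8·(+10.5) = 2030000 + (-437000) − (1400000) = 193000 Pa.

P₂ ≈ 193000 Pa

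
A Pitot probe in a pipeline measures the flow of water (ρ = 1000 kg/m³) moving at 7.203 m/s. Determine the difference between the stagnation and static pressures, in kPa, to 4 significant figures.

ΔP = 25.94 kPa

Bernoulli between the free stream and the stagnation point: ½ρv² = P_stag − P_static.
ΔP = ½·1000·7.203² = 25940 Pa.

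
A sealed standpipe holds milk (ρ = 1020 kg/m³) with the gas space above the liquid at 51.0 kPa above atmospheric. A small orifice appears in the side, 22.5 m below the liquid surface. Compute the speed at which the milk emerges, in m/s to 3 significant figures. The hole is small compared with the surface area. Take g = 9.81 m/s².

Take point 1 at the surface (v₁ ≈ 0) and point 2 at the hole (at atmospheric pressure). Bernoulli: P₁ + ρg h = P_atm + ½ρv₂².
With P₁ − P_atm = 51000 Pa, v₂ = √(2gh + 2ΔP/ρ) = √(2·9.81·22.5 + 2·51000/1020) = 23.3 m/s.

v = 23.3 m/s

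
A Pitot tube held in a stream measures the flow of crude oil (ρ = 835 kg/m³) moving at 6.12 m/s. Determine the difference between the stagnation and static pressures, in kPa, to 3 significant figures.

The dynamic pressure equals the rise in static pressure at the stagnation point: ΔP = ½ρv².
ΔP = ½·835·6.12² = 15600 Pa.

ΔP ≈ 15.6 kPa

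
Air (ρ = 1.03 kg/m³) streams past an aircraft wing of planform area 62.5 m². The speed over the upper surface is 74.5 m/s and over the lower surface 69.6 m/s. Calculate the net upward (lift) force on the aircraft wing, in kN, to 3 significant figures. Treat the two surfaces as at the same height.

The faster flow above has the lower pressure; Bernoulli (same height) gives ΔP = ½ρ(v_up² − v_low²).
ΔP = ½·1.03·(74.5² − 69.6²) = 364 Pa.
Lift = ΔP · A = 364 × 62.5 = 22700 N.

22.7 kN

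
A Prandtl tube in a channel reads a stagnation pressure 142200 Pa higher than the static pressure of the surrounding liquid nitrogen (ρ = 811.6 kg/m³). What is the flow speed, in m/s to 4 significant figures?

18.72 m/s

The dynamic pressure equals the rise in static pressure at the stagnation point: ΔP = ½ρv².
v = √(2ΔP/ρ) = √(2·142200/811.6) = 18.72 m/s.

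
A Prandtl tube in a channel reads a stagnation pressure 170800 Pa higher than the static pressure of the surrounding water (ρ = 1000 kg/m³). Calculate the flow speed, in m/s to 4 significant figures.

At the stagnation point the flow is brought to rest, so Bernoulli gives P_stag − P_static = ½ρv².
v = √(2ΔP/ρ) = √(2·170800/1000) = 18.48 m/s.

v ≈ 18.48 m/s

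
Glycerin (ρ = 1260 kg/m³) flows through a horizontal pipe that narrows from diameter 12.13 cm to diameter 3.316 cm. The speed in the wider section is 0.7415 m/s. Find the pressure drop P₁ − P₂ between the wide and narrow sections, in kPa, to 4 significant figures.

The volume flow rate is constant, so v₂ = (A₁/A₂)v₁ = (115.6/8.636)·0.7415 = 9.922 m/s.
The pipe is horizontal, so Bernoulli reduces to P₁ + ½ρv₁² = P₂ + ½ρv₂².
P₁ − P₂ = ½·1260·(9.922² − 0.7415²) = ½·1260·97.90 = 61680 Pa.

61.68 kPa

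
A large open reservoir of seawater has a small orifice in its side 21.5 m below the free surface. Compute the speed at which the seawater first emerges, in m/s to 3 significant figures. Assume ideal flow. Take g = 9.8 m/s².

v = 20.5 m/s

With the surface at rest and both surface and jet at atmospheric pressure, Bernoulli gives ρg h = ½ρv², so v = √(2gh) = √(2·9.8·21.5) = 20.5 m/s.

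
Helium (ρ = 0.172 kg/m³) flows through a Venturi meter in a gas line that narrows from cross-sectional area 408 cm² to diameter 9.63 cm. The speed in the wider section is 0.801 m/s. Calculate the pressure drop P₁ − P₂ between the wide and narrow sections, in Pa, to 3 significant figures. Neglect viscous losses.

By continuity, v₂ = v₁·A₁/A₂ = 0.801·(408/72.8) = 4.49 m/s.
With no height change, Bernoulli's equation is P₁ + ½ρv₁² = P₂ + ½ρv₂².
P₁ − P₂ = ½·0.172·(4.49² − 0.801²) = ½·0.172·19.5 = 1.68 Pa.

ΔP ≈ 1.68 Pa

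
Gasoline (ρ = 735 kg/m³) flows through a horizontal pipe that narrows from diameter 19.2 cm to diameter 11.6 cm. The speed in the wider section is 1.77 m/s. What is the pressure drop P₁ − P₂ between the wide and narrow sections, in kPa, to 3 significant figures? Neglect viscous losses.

Mass conservation (A₁v₁ = A₂v₂) gives v₂ = 1.77 × 290/106 = 4.85 m/s.
With no height change, Bernoulli's equation is P₁ + ½ρv₁² = P₂ + ½ρv₂².
P₁ − P₂ = ½·735·(4.85² − 1.77²) = ½·735·20.4 = 7490 Pa.

ΔP = 7.49 kPa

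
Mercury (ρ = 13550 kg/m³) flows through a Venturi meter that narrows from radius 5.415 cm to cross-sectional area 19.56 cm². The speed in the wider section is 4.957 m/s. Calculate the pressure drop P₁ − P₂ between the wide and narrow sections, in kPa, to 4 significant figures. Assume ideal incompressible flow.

Mass conservation (A₁v₁ = A₂v₂) gives v₂ = 4.957 × 92.12/19.56 = 23.35 m/s.
With no height change, Bernoulli's equation is P₁ + ½ρv₁² = P₂ + ½ρv₂².
P₁ − P₂ = ½·13550·(23.35² − 4.957²) = ½·13550·520.4 = 3526000 Pa.

ΔP = 3526 kPa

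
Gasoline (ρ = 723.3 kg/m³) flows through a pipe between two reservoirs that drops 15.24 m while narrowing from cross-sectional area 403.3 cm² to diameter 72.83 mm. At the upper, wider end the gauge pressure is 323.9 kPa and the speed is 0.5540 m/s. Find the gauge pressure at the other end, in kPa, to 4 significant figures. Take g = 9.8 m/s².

The volume flow rate is constant, so v₂ = (A₁/A₂)v₁ = (403.3/41.66)·0.5540 = 5.363 m/s.
Applying Bernoulli between the two ends and solving for P₂: P₂ = P₁ + ½ρ(v₁² − v₂²) − ρgΔh.
P₂ = 323900 + ½·723.3·(0.5540² − 5.363²) − 723.3·9.8·(−15.24) = 323900 + (-10290) − (-108000) = 421600 Pa.

P₂ = 421.6 kPa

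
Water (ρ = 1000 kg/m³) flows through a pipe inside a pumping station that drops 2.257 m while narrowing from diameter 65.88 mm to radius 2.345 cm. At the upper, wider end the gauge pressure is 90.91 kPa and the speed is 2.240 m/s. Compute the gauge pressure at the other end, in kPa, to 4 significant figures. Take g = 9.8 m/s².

The volume flow rate is constant, so v₂ = (A₁/A₂)v₁ = (34.09/17.28)·2.240 = 4.420 m/s.
Applying Bernoulli between the two ends and solving for P₂: P₂ = P₁ + ½ρ(v₁² − v₂²) − ρgΔh.
P₂ = 90910 + ½·1000·(2.240² − 4.420²) − 1000·9.8·(−2.257) = 90910 + (-7259) − (-22120) = 105800 Pa.

P₂ ≈ 105.8 kPa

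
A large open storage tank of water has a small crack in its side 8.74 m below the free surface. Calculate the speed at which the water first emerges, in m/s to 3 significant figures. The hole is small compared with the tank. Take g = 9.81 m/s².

v ≈ 13.1 m/s

With the surface at rest and both surface and jet at atmospheric pressure, Bernoulli gives ρg h = ½ρv², so v = √(2gh) = √(2·9.81·8.74) = 13.1 m/s.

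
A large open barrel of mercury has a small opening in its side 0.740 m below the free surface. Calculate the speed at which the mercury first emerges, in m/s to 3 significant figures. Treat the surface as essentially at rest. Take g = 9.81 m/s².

With the surface at rest and both surface and jet at atmospheric pressure, Bernoulli gives ρg h = ½ρv², so v = √(2gh) = √(2·9.81·0.740) = 3.81 m/s.

v ≈ 3.81 m/s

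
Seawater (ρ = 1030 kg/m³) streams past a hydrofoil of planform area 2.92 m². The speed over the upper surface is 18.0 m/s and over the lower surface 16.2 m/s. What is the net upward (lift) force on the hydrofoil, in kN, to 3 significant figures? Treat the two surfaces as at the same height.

With equal heights on the two surfaces, Bernoulli gives P_lower − P_upper = ½ρ(v_upper² − v_lower²).
ΔP = ½·1030·(18.0² − 16.2²) = 31700 Pa.
Lift = ΔP · A = 31700 × 2.92 = 92600 N.

F ≈ 92.6 kN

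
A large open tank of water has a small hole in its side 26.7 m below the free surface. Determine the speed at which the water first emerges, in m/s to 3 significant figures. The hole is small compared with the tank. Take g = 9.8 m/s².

v ≈ 22.9 m/s

Torricelli's result v = √(2gh) gives v = √(2·9.8·26.7) = 22.9 m/s.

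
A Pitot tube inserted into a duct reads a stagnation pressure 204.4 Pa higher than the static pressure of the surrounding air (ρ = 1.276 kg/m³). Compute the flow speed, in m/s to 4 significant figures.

17.90 m/s

At the stagnation point the flow is brought to rest, so Bernoulli gives P_stag − P_static = ½ρv².
v = √(2ΔP/ρ) = √(2·204.4/1.276) = 17.90 m/s.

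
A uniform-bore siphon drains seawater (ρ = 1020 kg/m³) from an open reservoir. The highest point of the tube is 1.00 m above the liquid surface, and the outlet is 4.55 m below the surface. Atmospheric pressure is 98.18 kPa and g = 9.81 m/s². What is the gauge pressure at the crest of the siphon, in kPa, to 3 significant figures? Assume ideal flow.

Bernoulli surface→outlet gives ½v² = g·h_out, so v = √(2·9.81·4.55) = 9.45 m/s.
With constant cross-section the crest speed equals v; applying Bernoulli from the surface up to the crest, P_top = P_atm − ½ρv² − ρg·h_top.
P_top = 98180 − ½·1020·9.45² − 1020·9.81·1.00 = 42600 Pa. So P_gauge = P_top − P_atm = -55500 Pa.

P_gauge ≈ -55.5 kPa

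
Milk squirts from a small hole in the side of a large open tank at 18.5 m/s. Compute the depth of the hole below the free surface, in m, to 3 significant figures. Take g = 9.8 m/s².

h ≈ 17.5 m

Inverting v = √(2gh) gives h = v² / 2g.
h = 18.5²/(2·9.8) = 342/19.60 = 17.5 m.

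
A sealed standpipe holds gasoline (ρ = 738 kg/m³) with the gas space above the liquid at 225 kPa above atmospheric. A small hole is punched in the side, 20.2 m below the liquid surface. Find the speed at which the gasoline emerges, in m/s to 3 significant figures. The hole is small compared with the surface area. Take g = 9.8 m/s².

Take point 1 at the surface (v₁ ≈ 0) and point 2 at the hole (at atmospheric pressure). Bernoulli: P₁ + ρg h = P_atm + ½ρv₂².
With P₁ − P_atm = 225000 Pa, v₂ = √(2gh + 2ΔP/ρ) = √(2·9.8·20.2 + 2·225000/738) = 31.7 m/s.

v ≈ 31.7 m/s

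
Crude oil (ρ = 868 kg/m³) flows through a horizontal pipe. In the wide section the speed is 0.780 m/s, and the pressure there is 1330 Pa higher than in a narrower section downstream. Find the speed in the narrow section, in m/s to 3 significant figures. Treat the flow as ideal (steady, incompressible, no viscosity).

Horizontal Bernoulli: P₁ + ½ρv₁² = P₂ + ½ρv₂², so v₂² = v₁² + 2(P₁ − P₂)/ρ.
v₂ = √(0.780² + 2·1330/868) = √(0.608 + 3.06) = 1.92 m/s.

v₂ ≈ 1.92 m/s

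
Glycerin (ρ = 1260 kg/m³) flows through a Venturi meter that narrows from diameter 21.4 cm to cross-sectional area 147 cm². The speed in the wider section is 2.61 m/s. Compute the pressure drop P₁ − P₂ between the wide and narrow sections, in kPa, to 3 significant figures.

By continuity, v₂ = v₁·A₁/A₂ = 2.61·(360/147) = 6.39 m/s.
Bernoulli (h₁ = h₂): P₁ − P₂ = ½ρ(v₂² − v₁²).
P₁ − P₂ = ½·1260·(6.39² − 2.61²) = ½·1260·34.0 = 21400 Pa.

ΔP ≈ 21.4 kPa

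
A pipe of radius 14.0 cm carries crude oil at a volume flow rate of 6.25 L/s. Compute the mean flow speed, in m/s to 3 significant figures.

Q = 6.25 L/s = 0.00625 m³/s.
v = Q/A = 0.00625 / 0.0616 = 0.102 m/s.

v = 0.102 m/s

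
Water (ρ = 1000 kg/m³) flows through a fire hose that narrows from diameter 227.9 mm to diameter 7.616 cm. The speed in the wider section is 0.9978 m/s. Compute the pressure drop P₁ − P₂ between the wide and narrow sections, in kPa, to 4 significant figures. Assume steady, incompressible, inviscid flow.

ΔP ≈ 39.42 kPa

The volume flow rate is constant, so v₂ = (A₁/A₂)v₁ = (407.9/45.56)·0.9978 = 8.935 m/s.
Along the horizontal streamline, P + ½ρv² is constant.
P₁ − P₂ = ½·1000·(8.935² − 0.9978²) = ½·1000·78.83 = 39420 Pa.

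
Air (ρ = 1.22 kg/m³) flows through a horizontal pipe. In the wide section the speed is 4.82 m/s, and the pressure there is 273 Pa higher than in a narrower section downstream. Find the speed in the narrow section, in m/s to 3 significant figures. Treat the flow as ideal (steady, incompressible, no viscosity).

v₂ ≈ 21.7 m/s

Along the level pipe P + ½ρv² is conserved, hence v₂² = v₁² + 2(P₁ − P₂)/ρ.
v₂ = √(4.82² + 2·273/1.22) = √(23.2 + 448) = 21.7 m/s.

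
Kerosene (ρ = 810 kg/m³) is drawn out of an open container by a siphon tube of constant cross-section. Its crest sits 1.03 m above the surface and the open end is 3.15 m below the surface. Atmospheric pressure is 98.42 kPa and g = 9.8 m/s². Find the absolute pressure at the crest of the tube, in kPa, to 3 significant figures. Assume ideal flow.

P_top = 65.2 kPa

The outlet speed comes from Torricelli: v = √(2g·3.15) = 7.86 m/s.
Continuity keeps v the same throughout the tube; from surface to crest, P_atm + 0 = P_top + ½ρv² + ρg·h_top.
P_top = 98420 − ½·810·7.86² − 810·9.8·1.03 = 65200 Pa.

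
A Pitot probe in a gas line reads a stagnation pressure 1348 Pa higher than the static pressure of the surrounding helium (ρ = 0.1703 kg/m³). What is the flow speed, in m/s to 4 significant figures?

Bernoulli between the free stream and the stagnation point: ½ρv² = P_stag − P_static.
v = √(2ΔP/ρ) = √(2·1348/0.1703) = 125.8 m/s.

125.8 m/s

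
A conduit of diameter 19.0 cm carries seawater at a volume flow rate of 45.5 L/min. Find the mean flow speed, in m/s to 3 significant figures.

Q = 45.5 L/min = 0.000758 m³/s.
v = Q/A = 0.000758 / 0.0284 = 0.0267 m/s.

0.0267 m/s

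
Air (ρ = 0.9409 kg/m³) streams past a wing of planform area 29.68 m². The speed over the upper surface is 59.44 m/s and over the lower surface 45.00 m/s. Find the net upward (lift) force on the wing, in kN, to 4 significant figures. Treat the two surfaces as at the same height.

From P + ½ρv² = const at equal height, P_low − P_up = ½ρ(v_up² − v_low²).
ΔP = ½·0.9409·(59.44² − 45.00²) = 709.5 Pa.
Lift = ΔP · A = 709.5 × 29.68 = 21060 N.

F = 21.06 kN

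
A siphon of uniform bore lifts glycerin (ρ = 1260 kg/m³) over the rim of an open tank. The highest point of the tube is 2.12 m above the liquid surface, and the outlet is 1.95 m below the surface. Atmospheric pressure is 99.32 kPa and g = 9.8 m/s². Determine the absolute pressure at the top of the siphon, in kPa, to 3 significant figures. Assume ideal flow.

P_top ≈ 49.1 kPa

Bernoulli surface→outlet gives ½v² = g·h_out, so v = √(2·9.8·1.95) = 6.18 m/s.
The bore is uniform, so the speed at the crest is the same v. Bernoulli surface→crest: P_atm = P_top + ½ρv² + ρg·h_top.
P_top = 99320 − ½·1260·6.18² − 1260·9.8·2.12 = 49100 Pa.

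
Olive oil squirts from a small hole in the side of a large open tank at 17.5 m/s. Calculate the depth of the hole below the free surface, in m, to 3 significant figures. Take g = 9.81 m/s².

h ≈ 15.6 m

Inverting v = √(2gh) gives h = v² / 2g.
h = 17.5²/(2·9.81) = 306/19.62 = 15.6 m.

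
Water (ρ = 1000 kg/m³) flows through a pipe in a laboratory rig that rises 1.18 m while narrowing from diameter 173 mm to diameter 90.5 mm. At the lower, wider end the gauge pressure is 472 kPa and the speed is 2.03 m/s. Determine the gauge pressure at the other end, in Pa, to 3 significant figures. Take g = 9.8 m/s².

The volume flow rate is constant, so v₂ = (A₁/A₂)v₁ = (235/64.3)·2.03 = 7.42 m/s.
Energy conservation along the streamline gives P₂ = P₁ − ½ρ(v₂² − v₁²) − ρg(h₂ − h₁).
P₂ = 472000 + ½·1000·(2.03² − 7.42²) − 1000·9.8·(+1.18) = 472000 + (-25500) − (11600) = 435000 Pa.

435000 Pa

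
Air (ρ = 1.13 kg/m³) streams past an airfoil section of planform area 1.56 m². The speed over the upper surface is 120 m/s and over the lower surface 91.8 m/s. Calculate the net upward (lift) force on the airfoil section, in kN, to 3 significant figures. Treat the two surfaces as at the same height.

5.26 kN

The faster flow above has the lower pressure; Bernoulli (same height) gives ΔP = ½ρ(v_up² − v_low²).
ΔP = ½·1.13·(120² − 91.8²) = 3370 Pa.
Lift = ΔP · A = 3370 × 1.56 = 5260 N.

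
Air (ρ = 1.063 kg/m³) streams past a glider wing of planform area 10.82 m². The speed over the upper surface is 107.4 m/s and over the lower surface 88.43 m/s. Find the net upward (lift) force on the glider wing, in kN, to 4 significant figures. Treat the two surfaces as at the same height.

With equal heights on the two surfaces, Bernoulli gives P_lower − P_upper = ½ρ(v_upper² − v_lower²).
ΔP = ½·1.063·(107.4² − 88.43²) = 1974 Pa.
Lift = ΔP · A = 1974 × 10.82 = 21360 N.

F ≈ 21.36 kN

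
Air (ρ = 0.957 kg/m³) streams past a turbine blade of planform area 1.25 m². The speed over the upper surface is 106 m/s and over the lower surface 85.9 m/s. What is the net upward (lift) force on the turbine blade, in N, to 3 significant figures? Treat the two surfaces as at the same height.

The faster flow above has the lower pressure; Bernoulli (same height) gives ΔP = ½ρ(v_up² − v_low²).
ΔP = ½·0.957·(106² − 85.9²) = 1850 Pa.
Lift = ΔP · A = 1850 × 1.25 = 2310 N.

F = 2310 N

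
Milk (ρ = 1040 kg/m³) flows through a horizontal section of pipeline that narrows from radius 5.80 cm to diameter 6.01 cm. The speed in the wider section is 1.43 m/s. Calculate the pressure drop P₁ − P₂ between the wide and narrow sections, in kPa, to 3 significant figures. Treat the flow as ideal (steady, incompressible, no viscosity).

13.7 kPa

By continuity, v₂ = v₁·A₁/A₂ = 1.43·(106/28.4) = 5.33 m/s.
Along the horizontal streamline, P + ½ρv² is constant.
P₁ − P₂ = ½·1040·(5.33² − 1.43²) = ½·1040·26.3 = 13700 Pa.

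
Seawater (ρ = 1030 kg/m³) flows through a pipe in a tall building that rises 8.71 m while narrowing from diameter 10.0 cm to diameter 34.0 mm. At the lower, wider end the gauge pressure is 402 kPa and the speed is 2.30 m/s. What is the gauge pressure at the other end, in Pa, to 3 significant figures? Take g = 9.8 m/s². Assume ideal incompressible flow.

By continuity, v₂ = v₁·A₁/A₂ = 2.30·(78.5/9.08) = 19.9 m/s.
Applying Bernoulli between the two ends and solving for P₂: P₂ = P₁ + ½ρ(v₁² − v₂²) − ρgΔh.
P₂ = 402000 + ½·1030·(2.30² − 19.9²) − 1030·9.8·(+8.71) = 402000 + (-201000) − (87900) = 113000 Pa.

P₂ = 113000 Pa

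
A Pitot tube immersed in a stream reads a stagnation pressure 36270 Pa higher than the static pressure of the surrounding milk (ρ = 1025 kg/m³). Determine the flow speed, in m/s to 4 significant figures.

v = 8.413 m/s

The dynamic pressure equals the rise in static pressure at the stagnation point: ΔP = ½ρv².
v = √(2ΔP/ρ) = √(2·36270/1025) = 8.413 m/s.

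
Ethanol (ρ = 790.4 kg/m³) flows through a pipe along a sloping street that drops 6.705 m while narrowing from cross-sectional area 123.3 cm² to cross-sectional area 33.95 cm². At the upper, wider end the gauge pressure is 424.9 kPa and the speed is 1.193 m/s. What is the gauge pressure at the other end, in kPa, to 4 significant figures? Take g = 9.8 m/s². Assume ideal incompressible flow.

By continuity, v₂ = v₁·A₁/A₂ = 1.193·(123.3/33.95) = 4.333 m/s.
Energy conservation along the streamline gives P₂ = P₁ − ½ρ(v₂² − v₁²) − ρg(h₂ − h₁).
P₂ = 424900 + ½·790.4·(1.193² − 4.333²) − 790.4·9.8·(−6.705) = 424900 + (-6857) − (-51940) = 470000 Pa.

470.0 kPa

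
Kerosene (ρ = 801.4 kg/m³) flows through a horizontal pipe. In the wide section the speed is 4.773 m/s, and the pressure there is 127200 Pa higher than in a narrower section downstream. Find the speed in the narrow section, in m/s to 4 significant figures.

v₂ ≈ 18.45 m/s

With h₁ = h₂, rearranging Bernoulli gives v₂ = √(v₁² + 2ΔP/ρ).
v₂ = √(4.773² + 2·127200/801.4) = √(22.78 + 317.4) = 18.45 m/s.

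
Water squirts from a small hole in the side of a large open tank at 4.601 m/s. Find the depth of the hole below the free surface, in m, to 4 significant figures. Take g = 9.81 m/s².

Inverting v = √(2gh) gives h = v² / 2g.
h = 4.601²/(2·9.81) = 21.17/19.62 = 1.079 m.

h ≈ 1.079 m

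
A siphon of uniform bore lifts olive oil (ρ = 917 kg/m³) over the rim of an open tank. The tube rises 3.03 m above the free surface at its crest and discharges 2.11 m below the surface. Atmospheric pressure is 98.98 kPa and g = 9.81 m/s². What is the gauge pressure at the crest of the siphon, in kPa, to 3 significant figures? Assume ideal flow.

P_gauge ≈ -46.2 kPa

Bernoulli surface→outlet gives ½v² = g·h_out, so v = √(2·9.81·2.11) = 6.43 m/s.
Continuity keeps v the same throughout the tube; from surface to crest, P_atm + 0 = P_top + ½ρv² + ρg·h_top.
P_top = 98980 − ½·917·6.43² − 917·9.81·3.03 = 52700 Pa. So P_gauge = P_top − P_atm = -46200 Pa.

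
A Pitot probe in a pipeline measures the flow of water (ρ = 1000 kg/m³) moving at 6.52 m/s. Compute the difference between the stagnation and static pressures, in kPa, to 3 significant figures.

The dynamic pressure equals the rise in static pressure at the stagnation point: ΔP = ½ρv².
ΔP = ½·1000·6.52² = 21300 Pa.

ΔP = 21.3 kPa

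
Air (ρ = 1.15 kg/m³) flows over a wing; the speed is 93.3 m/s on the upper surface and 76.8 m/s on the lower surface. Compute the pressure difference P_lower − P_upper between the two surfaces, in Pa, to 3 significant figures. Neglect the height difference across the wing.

With negligible Δh, P + ½ρv² is constant, so P_low − P_up = ½ρ(v_up² − v_low²).
ΔP = ½·1.15·(93.3² − 76.8²) = 1610 Pa.

ΔP = 1610 Pa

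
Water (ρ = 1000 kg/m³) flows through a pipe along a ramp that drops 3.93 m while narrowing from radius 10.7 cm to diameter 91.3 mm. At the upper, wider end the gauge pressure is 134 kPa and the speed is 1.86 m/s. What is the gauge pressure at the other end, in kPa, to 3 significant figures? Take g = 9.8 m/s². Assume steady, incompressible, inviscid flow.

By continuity, v₂ = v₁·A₁/A₂ = 1.86·(360/65.5) = 10.2 m/s.
Energy conservation along the streamline gives P₂ = P₁ − ½ρ(v₂² − v₁²) − ρg(h₂ − h₁).
P₂ = 134000 + ½·1000·(1.86² − 10.2²) − 1000·9.8·(−3.93) = 134000 + (-50500) − (-38500) = 122000 Pa.

P₂ = 122 kPa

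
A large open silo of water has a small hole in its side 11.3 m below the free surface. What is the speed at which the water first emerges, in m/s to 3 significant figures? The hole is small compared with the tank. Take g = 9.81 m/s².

Torricelli's result v = √(2gh) gives v = √(2·9.81·11.3) = 14.9 m/s.

14.9 m/s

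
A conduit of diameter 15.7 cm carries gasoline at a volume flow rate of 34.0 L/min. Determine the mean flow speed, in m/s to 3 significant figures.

v = 0.0293 m/s

Q = 34.0 L/min = 0.000567 m³/s.
v = Q/A = 0.000567 / 0.0194 = 0.0293 m/s.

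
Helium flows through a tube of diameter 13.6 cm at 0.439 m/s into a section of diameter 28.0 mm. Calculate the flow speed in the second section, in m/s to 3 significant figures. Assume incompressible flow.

The volume flow rate is constant, so v₂ = (A₁/A₂)v₁ = (145/6.16)·0.439 = 10.4 m/s.

v₂ ≈ 10.4 m/s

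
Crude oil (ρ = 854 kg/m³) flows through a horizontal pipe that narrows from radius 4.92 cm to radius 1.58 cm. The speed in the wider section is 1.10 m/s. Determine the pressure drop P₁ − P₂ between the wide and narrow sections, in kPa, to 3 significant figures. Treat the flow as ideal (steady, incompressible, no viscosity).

ΔP = 48.1 kPa

Mass conservation (A₁v₁ = A₂v₂) gives v₂ = 1.10 × 76.0/7.84 = 10.7 m/s.
With no height change, Bernoulli's equation is P₁ + ½ρv₁² = P₂ + ½ρv₂².
P₁ − P₂ = ½·854·(10.7² − 1.10²) = ½·854·113 = 48100 Pa.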